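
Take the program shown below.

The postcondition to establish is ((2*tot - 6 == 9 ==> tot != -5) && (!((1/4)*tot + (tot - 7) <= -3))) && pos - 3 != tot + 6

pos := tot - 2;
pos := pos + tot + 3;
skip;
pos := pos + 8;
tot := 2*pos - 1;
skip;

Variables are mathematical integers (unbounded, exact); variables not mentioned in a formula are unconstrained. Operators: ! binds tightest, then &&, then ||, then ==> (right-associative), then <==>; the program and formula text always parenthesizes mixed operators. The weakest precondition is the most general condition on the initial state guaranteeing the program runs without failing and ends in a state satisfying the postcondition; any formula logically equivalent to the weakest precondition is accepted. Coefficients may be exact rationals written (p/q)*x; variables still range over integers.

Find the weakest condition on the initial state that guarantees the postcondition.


Working backward. After the program, the postcondition ((2*tot - 6 == 9 ==> tot != -5) && (!((1/4)*tot + (tot - 7) <= -3))) && pos - 3 != tot + 6 must hold; in canonical form it is (2*tot == 15 ==> tot != -5) && (!((5/4)*tot <= 4)) && pos != tot + 9.
Before skip: (2*tot == 15 ==> tot != -5) && (!((5/4)*tot <= 4)) && pos != tot + 9
Before tot := 2*pos - 1: (4*pos == 17 ==> 2*pos != -4) && (!((5/2)*pos <= 21/4)) && pos != -8
Before pos := pos + 8: (4*pos == -15 ==> 2*pos != -20) && (!((5/2)*pos <= -59/4)) && pos != -16
Before skip: (4*pos == -15 ==> 2*pos != -20) && (!((5/2)*pos <= -59/4)) && pos != -16
Before pos := pos + tot + 3: (4*pos + 4*tot == -27 ==> 2*pos + 2*tot != -26) && (!((5/2)*pos + (5/2)*tot <= -89/4)) && pos + tot != -19
Before pos := tot - 2: (8*tot == -19 ==> 4*tot != -22) && (!(5*tot <= -69/4)) && 2*tot != -17
Answer: WP = (8*tot == -19 ==> 4*tot != -22) && (!(5*tot <= -69/4)) && 2*tot != -17


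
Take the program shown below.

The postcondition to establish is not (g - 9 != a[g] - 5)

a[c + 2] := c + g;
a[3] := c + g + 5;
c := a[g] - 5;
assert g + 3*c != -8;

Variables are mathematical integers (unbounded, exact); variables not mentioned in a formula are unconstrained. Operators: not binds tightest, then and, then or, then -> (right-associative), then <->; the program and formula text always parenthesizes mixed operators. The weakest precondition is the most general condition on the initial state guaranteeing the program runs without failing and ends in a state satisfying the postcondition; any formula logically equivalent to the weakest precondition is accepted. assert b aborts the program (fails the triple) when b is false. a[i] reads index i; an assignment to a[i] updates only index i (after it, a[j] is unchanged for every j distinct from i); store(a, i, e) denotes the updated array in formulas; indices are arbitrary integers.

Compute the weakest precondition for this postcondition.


Working backward. After the program, the postcondition not (g - 9 != a[g] - 5) must hold; in canonical form it is not (g != a[g] + 4).
Before assert g + 3*c != -8: 3*c + g != -8 and (not (g != a[g] + 4))
Before c := a[g] - 5: 3*a[g] + g != 7 and (not (g != a[g] + 4))
Before a[3] := c + g + 5: 3*store(a, 3, c + g + 5)[g] + g != 7 and (not (g != store(a, 3, c + g + 5)[g] + 4))
Before a[c + 2] := c + g: 3*store(store(a, c + 2, c + g), 3, c + g + 5)[g] + g != 7 and (not (g != store(store(a, c + 2, c + g), 3, c + g + 5)[g] + 4))
Answer: WP = 3*store(store(a, c + 2, c + g), 3, c + g + 5)[g] + g != 7 and (not (g != store(store(a, c + 2, c + g), 3, c + g + 5)[g] + 4))


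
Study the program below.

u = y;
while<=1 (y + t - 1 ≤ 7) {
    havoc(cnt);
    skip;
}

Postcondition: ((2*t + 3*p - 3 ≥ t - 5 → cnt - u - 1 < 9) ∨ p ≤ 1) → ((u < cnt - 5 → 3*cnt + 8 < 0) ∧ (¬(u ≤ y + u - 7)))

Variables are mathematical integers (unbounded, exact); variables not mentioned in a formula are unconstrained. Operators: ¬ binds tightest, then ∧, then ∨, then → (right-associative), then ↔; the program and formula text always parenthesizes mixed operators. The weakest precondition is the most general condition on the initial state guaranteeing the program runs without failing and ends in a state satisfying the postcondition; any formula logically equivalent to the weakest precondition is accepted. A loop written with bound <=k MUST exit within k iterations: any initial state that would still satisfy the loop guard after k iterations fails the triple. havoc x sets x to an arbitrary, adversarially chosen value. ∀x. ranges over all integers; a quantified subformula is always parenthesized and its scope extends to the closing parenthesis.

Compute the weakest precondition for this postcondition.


Working backward. After the program, the postcondition ((2*t + 3*p - 3 ≥ t - 5 → cnt - u - 1 < 9) ∨ p ≤ 1) → ((u < cnt - 5 → 3*cnt + 8 < 0) ∧ (¬(u ≤ y + u - 7))) must hold; in canonical form it is ((3*p + t ≥ -2 → cnt < u + 10) ∨ p ≤ 1) → ((u < cnt - 5 → 3*cnt < -8) ∧ (¬(y ≥ 7))).
Before the loop (bound <=1), unroll the exhaustion recursion (WP_0 = exit-now case; WP_j = one more guarded iteration, up to j = 1):
  WP_0: (¬(t + y ≤ 8)) ∧ (((3*p + t ≥ -2 → cnt < u + 10) ∨ p ≤ 1) → ((u < cnt - 5 → 3*cnt < -8) ∧ (¬(y ≥ 7))))
  WP_1: (t + y ≤ 8 → (∀cnt_1. ((¬(t + y ≤ 8)) ∧ (((3*p + t ≥ -2 → cnt_1 < u + 10) ∨ p ≤ 1) → ((u < cnt_1 - 5 → 3*cnt_1 < -8) ∧ (¬(y ≥ 7))))))) ∧ ((¬(t + y ≤ 8)) → (((3*p + t ≥ -2 → cnt < u + 10) ∨ p ≤ 1) → ((u < cnt - 5 → 3*cnt < -8) ∧ (¬(y ≥ 7)))))
So before the loop: (t + y ≤ 8 → (∀cnt_1. ((¬(t + y ≤ 8)) ∧ (((3*p + t ≥ -2 → cnt_1 < u + 10) ∨ p ≤ 1) → ((u < cnt_1 - 5 → 3*cnt_1 < -8) ∧ (¬(y ≥ 7))))))) ∧ ((¬(t + y ≤ 8)) → (((3*p + t ≥ -2 → cnt < u + 10) ∨ p ≤ 1) → ((u < cnt - 5 → 3*cnt < -8) ∧ (¬(y ≥ 7)))))
Before u := y: (t + y ≤ 8 → (∀cnt_1. ((¬(t + y ≤ 8)) ∧ (((3*p + t ≥ -2 → cnt_1 < y + 10) ∨ p ≤ 1) → ((y < cnt_1 - 5 → 3*cnt_1 < -8) ∧ (¬(y ≥ 7))))))) ∧ ((¬(t + y ≤ 8)) → (((3*p + t ≥ -2 → cnt < y + 10) ∨ p ≤ 1) → ((y < cnt - 5 → 3*cnt < -8) ∧ (¬(y ≥ 7)))))
Answer: WP = (t + y ≤ 8 → (∀cnt_1. ((¬(t + y ≤ 8)) ∧ (((3*p + t ≥ -2 → cnt_1 < y + 10) ∨ p ≤ 1) → ((y < cnt_1 - 5 → 3*cnt_1 < -8) ∧ (¬(y ≥ 7))))))) ∧ ((¬(t + y ≤ 8)) → (((3*p + t ≥ -2 → cnt < y + 10) ∨ p ≤ 1) → ((y < cnt - 5 → 3*cnt < -8) ∧ (¬(y ≥ 7)))))


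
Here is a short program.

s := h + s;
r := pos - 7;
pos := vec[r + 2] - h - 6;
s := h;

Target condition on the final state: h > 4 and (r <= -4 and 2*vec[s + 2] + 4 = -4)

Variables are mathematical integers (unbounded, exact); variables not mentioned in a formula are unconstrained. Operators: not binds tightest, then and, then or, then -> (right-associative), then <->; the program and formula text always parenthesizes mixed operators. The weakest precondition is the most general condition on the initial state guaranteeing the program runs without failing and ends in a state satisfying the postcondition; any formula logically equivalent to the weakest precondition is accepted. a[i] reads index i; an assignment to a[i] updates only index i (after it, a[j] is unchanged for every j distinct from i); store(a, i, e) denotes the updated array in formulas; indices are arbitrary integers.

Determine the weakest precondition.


Working backward. After the program, the postcondition h > 4 and (r <= -4 and 2*vec[s + 2] + 4 = -4) must hold; in canonical form it is h > 4 and r <= -4 and 2*vec[s + 2] = -8.
Before s := h: h > 4 and r <= -4 and 2*vec[h + 2] = -8
Before pos := vec[r + 2] - h - 6: h > 4 and r <= -4 and 2*vec[h + 2] = -8
Before r := pos - 7: h > 4 and pos <= 3 and 2*vec[h + 2] = -8
Before s := h + s: h > 4 and pos <= 3 and 2*vec[h + 2] = -8
Answer: WP = h > 4 and pos <= 3 and 2*vec[h + 2] = -8


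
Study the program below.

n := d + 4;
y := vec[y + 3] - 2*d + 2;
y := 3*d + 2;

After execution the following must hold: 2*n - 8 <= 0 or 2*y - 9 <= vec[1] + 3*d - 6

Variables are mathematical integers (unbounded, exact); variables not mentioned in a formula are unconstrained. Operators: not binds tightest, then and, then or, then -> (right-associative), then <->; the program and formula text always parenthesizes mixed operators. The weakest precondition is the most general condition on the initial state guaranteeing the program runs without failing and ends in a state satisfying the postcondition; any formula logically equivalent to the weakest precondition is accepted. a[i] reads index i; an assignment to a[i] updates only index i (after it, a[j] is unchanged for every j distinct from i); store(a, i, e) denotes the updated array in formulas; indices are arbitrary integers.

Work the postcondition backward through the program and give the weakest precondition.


Working backward. After the program, the postcondition 2*n - 8 <= 0 or 2*y - 9 <= vec[1] + 3*d - 6 must hold; in canonical form it is 2*n <= 8 or 2*y <= vec[1] + 3*d + 3.
Before y := 3*d + 2: 2*n <= 8 or 3*d <= vec[1] - 1
Before y := vec[y + 3] - 2*d + 2: 2*n <= 8 or 3*d <= vec[1] - 1
Before n := d + 4: 2*d <= 0 or 3*d <= vec[1] - 1
Answer: WP = 2*d <= 0 or 3*d <= vec[1] - 1


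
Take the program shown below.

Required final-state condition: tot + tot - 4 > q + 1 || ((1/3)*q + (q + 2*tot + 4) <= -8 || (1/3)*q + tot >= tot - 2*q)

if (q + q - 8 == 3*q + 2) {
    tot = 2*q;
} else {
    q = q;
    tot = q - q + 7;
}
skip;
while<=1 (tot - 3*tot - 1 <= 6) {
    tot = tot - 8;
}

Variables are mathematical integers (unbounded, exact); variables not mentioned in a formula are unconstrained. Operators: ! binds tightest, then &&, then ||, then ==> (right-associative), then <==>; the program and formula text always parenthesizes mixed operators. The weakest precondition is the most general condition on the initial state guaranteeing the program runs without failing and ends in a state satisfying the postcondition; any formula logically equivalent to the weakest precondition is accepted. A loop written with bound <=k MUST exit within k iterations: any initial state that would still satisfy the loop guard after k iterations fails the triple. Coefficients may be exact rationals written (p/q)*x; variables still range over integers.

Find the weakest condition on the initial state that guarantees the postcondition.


Working backward. After the program, the postcondition tot + tot - 4 > q + 1 || ((1/3)*q + (q + 2*tot + 4) <= -8 || (1/3)*q + tot >= tot - 2*q) must hold; in canonical form it is 2*tot > q + 5 || (4/3)*q + 2*tot <= -12 || (7/3)*q >= 0.
Before the loop (bound <=1), unroll the exhaustion recursion (WP_0 = exit-now case; WP_j = one more guarded iteration, up to j = 1):
  WP_0: (!(2*tot >= -7)) && (2*tot > q + 5 || (4/3)*q + 2*tot <= -12 || (7/3)*q >= 0)
  WP_1: (2*tot >= -7 ==> ((!(2*tot >= 9)) && (2*tot > q + 21 || (4/3)*q + 2*tot <= 4 || (7/3)*q >= 0))) && ((!(2*tot >= -7)) ==> (2*tot > q + 5 || (4/3)*q + 2*tot <= -12 || (7/3)*q >= 0))
So before the loop: (2*tot >= -7 ==> ((!(2*tot >= 9)) && (2*tot > q + 21 || (4/3)*q + 2*tot <= 4 || (7/3)*q >= 0))) && ((!(2*tot >= -7)) ==> (2*tot > q + 5 || (4/3)*q + 2*tot <= -12 || (7/3)*q >= 0))
Before skip: (2*tot >= -7 ==> ((!(2*tot >= 9)) && (2*tot > q + 21 || (4/3)*q + 2*tot <= 4 || (7/3)*q >= 0))) && ((!(2*tot >= -7)) ==> (2*tot > q + 5 || (4/3)*q + 2*tot <= -12 || (7/3)*q >= 0))
Then branch requires (4*q >= -7 ==> ((!(4*q >= 9)) && (3*q > 21 || (16/3)*q <= 4 || (7/3)*q >= 0))) && ((!(4*q >= -7)) ==> (3*q > 5 || (16/3)*q <= -12 || (7/3)*q >= 0)); else branch requires false.
Before the if: (q == -10 ==> ((4*q >= -7 ==> ((!(4*q >= 9)) && (3*q > 21 || (16/3)*q <= 4 || (7/3)*q >= 0))) && ((!(4*q >= -7)) ==> (3*q > 5 || (16/3)*q <= -12 || (7/3)*q >= 0)))) && q == -10
Answer: WP = (q == -10 ==> ((4*q >= -7 ==> ((!(4*q >= 9)) && (3*q > 21 || (16/3)*q <= 4 || (7/3)*q >= 0))) && ((!(4*q >= -7)) ==> (3*q > 5 || (16/3)*q <= -12 || (7/3)*q >= 0)))) && q == -10


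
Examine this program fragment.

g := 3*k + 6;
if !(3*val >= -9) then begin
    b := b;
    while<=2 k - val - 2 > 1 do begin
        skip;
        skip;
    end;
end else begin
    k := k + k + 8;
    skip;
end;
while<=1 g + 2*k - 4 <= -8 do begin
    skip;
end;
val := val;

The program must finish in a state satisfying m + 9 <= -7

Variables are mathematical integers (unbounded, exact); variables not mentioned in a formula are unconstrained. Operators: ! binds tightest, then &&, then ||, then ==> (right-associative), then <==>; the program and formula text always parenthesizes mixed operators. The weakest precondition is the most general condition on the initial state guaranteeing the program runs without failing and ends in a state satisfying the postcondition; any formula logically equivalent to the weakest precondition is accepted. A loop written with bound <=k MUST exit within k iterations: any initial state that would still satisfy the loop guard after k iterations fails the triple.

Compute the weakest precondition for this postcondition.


Working backward. After the program, the postcondition m + 9 <= -7 must hold; in canonical form it is m <= -16.
Before val := val: m <= -16
Before the loop (bound <=1), unroll the exhaustion recursion (WP_0 = exit-now case; WP_j = one more guarded iteration, up to j = 1):
  WP_0: (!(g + 2*k <= -4)) && m <= -16
  WP_1: (g + 2*k <= -4 ==> ((!(g + 2*k <= -4)) && m <= -16)) && ((!(g + 2*k <= -4)) ==> m <= -16)
So before the loop: (g + 2*k <= -4 ==> ((!(g + 2*k <= -4)) && m <= -16)) && ((!(g + 2*k <= -4)) ==> m <= -16)
Then branch requires (k > val + 3 ==> ((k > val + 3 ==> ((!(k > val + 3)) && (g + 2*k <= -4 ==> ((!(g + 2*k <= -4)) && m <= -16)) && ((!(g + 2*k <= -4)) ==> m <= -16))) && ((!(k > val + 3)) ==> ((g + 2*k <= -4 ==> ((!(g + 2*k <= -4)) && m <= -16)) && ((!(g + 2*k <= -4)) ==> m <= -16))))) && ((!(k > val + 3)) ==> ((g + 2*k <= -4 ==> ((!(g + 2*k <= -4)) && m <= -16)) && ((!(g + 2*k <= -4)) ==> m <= -16))); else branch requires (g + 4*k <= -20 ==> ((!(g + 4*k <= -20)) && m <= -16)) && ((!(g + 4*k <= -20)) ==> m <= -16).
Before the if: ((!(3*val >= -9)) ==> ((k > val + 3 ==> ((k > val + 3 ==> ((!(k > val + 3)) && (g + 2*k <= -4 ==> ((!(g + 2*k <= -4)) && m <= -16)) && ((!(g + 2*k <= -4)) ==> m <= -16))) && ((!(k > val + 3)) ==> ((g + 2*k <= -4 ==> ((!(g + 2*k <= -4)) && m <= -16)) && ((!(g + 2*k <= -4)) ==> m <= -16))))) && ((!(k > val + 3)) ==> ((g + 2*k <= -4 ==> ((!(g + 2*k <= -4)) && m <= -16)) && ((!(g + 2*k <= -4)) ==> m <= -16))))) && (3*val >= -9 ==> ((g + 4*k <= -20 ==> ((!(g + 4*k <= -20)) && m <= -16)) && ((!(g + 4*k <= -20)) ==> m <= -16)))
Before g := 3*k + 6: ((!(3*val >= -9)) ==> ((k > val + 3 ==> ((k > val + 3 ==> ((!(k > val + 3)) && (5*k <= -10 ==> ((!(5*k <= -10)) && m <= -16)) && ((!(5*k <= -10)) ==> m <= -16))) && ((!(k > val + 3)) ==> ((5*k <= -10 ==> ((!(5*k <= -10)) && m <= -16)) && ((!(5*k <= -10)) ==> m <= -16))))) && ((!(k > val + 3)) ==> ((5*k <= -10 ==> ((!(5*k <= -10)) && m <= -16)) && ((!(5*k <= -10)) ==> m <= -16))))) && (3*val >= -9 ==> ((7*k <= -26 ==> ((!(7*k <= -26)) && m <= -16)) && ((!(7*k <= -26)) ==> m <= -16)))
Answer: WP = ((!(3*val >= -9)) ==> ((k > val + 3 ==> ((k > val + 3 ==> ((!(k > val + 3)) && (5*k <= -10 ==> ((!(5*k <= -10)) && m <= -16)) && ((!(5*k <= -10)) ==> m <= -16))) && ((!(k > val + 3)) ==> ((5*k <= -10 ==> ((!(5*k <= -10)) && m <= -16)) && ((!(5*k <= -10)) ==> m <= -16))))) && ((!(k > val + 3)) ==> ((5*k <= -10 ==> ((!(5*k <= -10)) && m <= -16)) && ((!(5*k <= -10)) ==> m <= -16))))) && (3*val >= -9 ==> ((7*k <= -26 ==> ((!(7*k <= -26)) && m <= -16)) && ((!(7*k <= -26)) ==> m <= -16)))


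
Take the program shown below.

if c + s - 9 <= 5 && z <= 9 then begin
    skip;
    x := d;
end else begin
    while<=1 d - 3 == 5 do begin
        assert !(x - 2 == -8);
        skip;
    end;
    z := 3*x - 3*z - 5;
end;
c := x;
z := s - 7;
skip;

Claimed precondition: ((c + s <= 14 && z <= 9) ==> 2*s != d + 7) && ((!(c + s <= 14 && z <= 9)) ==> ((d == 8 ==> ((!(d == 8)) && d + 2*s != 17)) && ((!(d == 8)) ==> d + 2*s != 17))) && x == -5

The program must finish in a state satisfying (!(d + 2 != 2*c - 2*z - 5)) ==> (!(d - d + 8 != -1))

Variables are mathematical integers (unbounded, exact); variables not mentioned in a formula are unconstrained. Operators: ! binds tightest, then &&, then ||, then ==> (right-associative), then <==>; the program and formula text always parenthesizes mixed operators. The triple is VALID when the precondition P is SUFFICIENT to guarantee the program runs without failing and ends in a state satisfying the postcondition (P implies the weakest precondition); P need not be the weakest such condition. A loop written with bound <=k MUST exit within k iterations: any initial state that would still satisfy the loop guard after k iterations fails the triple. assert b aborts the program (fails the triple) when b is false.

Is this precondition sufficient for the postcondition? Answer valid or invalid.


Working backward. After the program, the postcondition (!(d + 2 != 2*c - 2*z - 5)) ==> (!(d - d + 8 != -1)) must hold; in canonical form it is d + 2*z != 2*c - 7.
Before skip: d + 2*z != 2*c - 7
Before z := s - 7: d + 2*s != 2*c + 7
Before c := x: d + 2*s != 2*x + 7
Then branch requires 2*s != d + 7; else branch requires (d == 8 ==> ((!(x == -6)) && (!(d == 8)) && d + 2*s != 2*x + 7)) && ((!(d == 8)) ==> d + 2*s != 2*x + 7).
Before the if: ((c + s <= 14 && z <= 9) ==> 2*s != d + 7) && ((!(c + s <= 14 && z <= 9)) ==> ((d == 8 ==> ((!(x == -6)) && (!(d == 8)) && d + 2*s != 2*x + 7)) && ((!(d == 8)) ==> d + 2*s != 2*x + 7)))
The weakest precondition is ((c + s <= 14 && z <= 9) ==> 2*s != d + 7) && ((!(c + s <= 14 && z <= 9)) ==> ((d == 8 ==> ((!(x == -6)) && (!(d == 8)) && d + 2*s != 2*x + 7)) && ((!(d == 8)) ==> d + 2*s != 2*x + 7))).
Check whether ((c + s <= 14 && z <= 9) ==> 2*s != d + 7) && ((!(c + s <= 14 && z <= 9)) ==> ((d == 8 ==> ((!(d == 8)) && d + 2*s != 17)) && ((!(d == 8)) ==> d + 2*s != 17))) && x == -5 implies it.
Countermodel: at the initial state c = 14, d = -5, s = 1, x = -5, z = 9, the precondition holds but the weakest precondition fails.
Answer: invalid


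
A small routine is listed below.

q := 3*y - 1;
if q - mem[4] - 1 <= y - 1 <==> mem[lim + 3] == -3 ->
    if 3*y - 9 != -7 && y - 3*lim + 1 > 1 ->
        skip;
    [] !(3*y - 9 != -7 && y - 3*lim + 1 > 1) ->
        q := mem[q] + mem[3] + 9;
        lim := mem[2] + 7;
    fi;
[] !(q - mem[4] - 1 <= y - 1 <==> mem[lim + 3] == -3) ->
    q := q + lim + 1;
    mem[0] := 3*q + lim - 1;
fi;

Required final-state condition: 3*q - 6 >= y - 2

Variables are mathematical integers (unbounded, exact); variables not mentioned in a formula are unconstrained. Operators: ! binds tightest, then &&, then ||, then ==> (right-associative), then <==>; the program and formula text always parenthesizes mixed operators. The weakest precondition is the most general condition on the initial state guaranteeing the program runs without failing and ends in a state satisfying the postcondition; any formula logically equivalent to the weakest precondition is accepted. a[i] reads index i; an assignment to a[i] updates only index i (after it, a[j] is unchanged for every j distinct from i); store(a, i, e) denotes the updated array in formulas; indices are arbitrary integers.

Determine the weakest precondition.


Working backward. After the program, the postcondition 3*q - 6 >= y - 2 must hold; in canonical form it is 3*q >= y + 4.
Then branch requires ((3*y != 2 && y > 3*lim) ==> 3*q >= y + 4) && ((!(3*y != 2 && y > 3*lim)) ==> 3*mem[3] + 3*mem[q] >= y - 23); else branch requires 3*lim + 3*q >= y + 1.
Before the if: ((q <= mem[4] + y <==> mem[lim + 3] == -3) ==> (((3*y != 2 && y > 3*lim) ==> 3*q >= y + 4) && ((!(3*y != 2 && y > 3*lim)) ==> 3*mem[3] + 3*mem[q] >= y - 23))) && ((!(q <= mem[4] + y <==> mem[lim + 3] == -3)) ==> 3*lim + 3*q >= y + 1)
Before q := 3*y - 1: ((2*y <= mem[4] + 1 <==> mem[lim + 3] == -3) ==> (((3*y != 2 && y > 3*lim) ==> 8*y >= 7) && ((!(3*y != 2 && y > 3*lim)) ==> 3*mem[3] + 3*mem[3*y - 1] >= y - 23))) && ((!(2*y <= mem[4] + 1 <==> mem[lim + 3] == -3)) ==> 3*lim + 8*y >= 4)
Answer: WP = ((2*y <= mem[4] + 1 <==> mem[lim + 3] == -3) ==> (((3*y != 2 && y > 3*lim) ==> 8*y >= 7) && ((!(3*y != 2 && y > 3*lim)) ==> 3*mem[3] + 3*mem[3*y - 1] >= y - 23))) && ((!(2*y <= mem[4] + 1 <==> mem[lim + 3] == -3)) ==> 3*lim + 8*y >= 4)


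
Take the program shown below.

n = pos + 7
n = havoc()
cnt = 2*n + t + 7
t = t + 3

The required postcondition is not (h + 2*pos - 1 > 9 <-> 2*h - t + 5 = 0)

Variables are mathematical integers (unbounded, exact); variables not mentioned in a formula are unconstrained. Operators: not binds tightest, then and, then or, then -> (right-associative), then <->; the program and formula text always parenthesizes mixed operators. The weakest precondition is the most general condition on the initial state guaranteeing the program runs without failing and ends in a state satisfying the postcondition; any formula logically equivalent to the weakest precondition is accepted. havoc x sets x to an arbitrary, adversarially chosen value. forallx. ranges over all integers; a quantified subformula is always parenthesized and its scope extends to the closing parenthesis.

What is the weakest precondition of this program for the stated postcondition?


Working backward. After the program, the postcondition not (h + 2*pos - 1 > 9 <-> 2*h - t + 5 = 0) must hold; in canonical form it is not (h + 2*pos > 10 <-> 2*h = t - 5).
Before t := t + 3: not (h + 2*pos > 10 <-> 2*h = t - 2)
Before cnt := 2*n + t + 7: not (h + 2*pos > 10 <-> 2*h = t - 2)
Before havoc n: not (h + 2*pos > 10 <-> 2*h = t - 2)
Before n := pos + 7: not (h + 2*pos > 10 <-> 2*h = t - 2)
Answer: WP = not (h + 2*pos > 10 <-> 2*h = t - 2)


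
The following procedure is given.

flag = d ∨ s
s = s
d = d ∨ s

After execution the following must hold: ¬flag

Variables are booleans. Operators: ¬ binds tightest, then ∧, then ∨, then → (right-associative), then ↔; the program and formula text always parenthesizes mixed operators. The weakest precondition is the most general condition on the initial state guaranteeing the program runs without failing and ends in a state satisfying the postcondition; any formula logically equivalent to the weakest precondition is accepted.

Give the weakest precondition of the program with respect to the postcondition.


Working backward. After the program, ¬flag must hold.
Before d := d ∨ s: ¬flag
Before s := s: ¬flag
Before flag := d ∨ s: ¬(d ∨ s)
Answer: WP = ¬(d ∨ s)


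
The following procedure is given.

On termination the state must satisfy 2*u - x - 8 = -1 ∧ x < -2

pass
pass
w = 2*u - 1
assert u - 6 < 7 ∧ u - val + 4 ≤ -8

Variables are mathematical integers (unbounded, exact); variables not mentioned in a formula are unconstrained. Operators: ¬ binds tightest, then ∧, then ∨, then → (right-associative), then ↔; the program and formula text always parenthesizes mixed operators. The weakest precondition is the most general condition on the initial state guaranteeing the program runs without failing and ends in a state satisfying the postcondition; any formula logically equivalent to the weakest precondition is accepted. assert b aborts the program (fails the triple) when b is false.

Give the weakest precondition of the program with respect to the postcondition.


Working backward. After the program, the postcondition 2*u - x - 8 = -1 ∧ x < -2 must hold; in canonical form it is 2*u = x + 7 ∧ x < -2.
Before assert u - 6 < 7 ∧ u - val + 4 ≤ -8: u < 13 ∧ u ≤ val - 12 ∧ 2*u = x + 7 ∧ x < -2
Before w := 2*u - 1: u < 13 ∧ u ≤ val - 12 ∧ 2*u = x + 7 ∧ x < -2
Before skip: u < 13 ∧ u ≤ val - 12 ∧ 2*u = x + 7 ∧ x < -2
Before skip: u < 13 ∧ u ≤ val - 12 ∧ 2*u = x + 7 ∧ x < -2
Answer: WP = u < 13 ∧ u ≤ val - 12 ∧ 2*u = x + 7 ∧ x < -2


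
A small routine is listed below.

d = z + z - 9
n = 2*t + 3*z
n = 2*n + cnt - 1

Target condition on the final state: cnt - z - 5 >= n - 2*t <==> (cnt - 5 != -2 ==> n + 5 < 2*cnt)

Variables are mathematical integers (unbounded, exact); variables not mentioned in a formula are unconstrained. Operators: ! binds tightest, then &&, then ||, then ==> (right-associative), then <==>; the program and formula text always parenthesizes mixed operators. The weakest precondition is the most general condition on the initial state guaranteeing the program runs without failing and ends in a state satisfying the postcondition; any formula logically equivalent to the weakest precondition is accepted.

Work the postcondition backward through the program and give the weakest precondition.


Working backward. After the program, the postcondition cnt - z - 5 >= n - 2*t <==> (cnt - 5 != -2 ==> n + 5 < 2*cnt) must hold; in canonical form it is cnt + 2*t >= n + z + 5 <==> (cnt != 3 ==> n < 2*cnt - 5).
Before n := 2*n + cnt - 1: 2*t >= 2*n + z + 4 <==> (cnt != 3 ==> 2*n < cnt - 4)
Before n := 2*t + 3*z: 2*t + 7*z <= -4 <==> (cnt != 3 ==> 4*t + 6*z < cnt - 4)
Before d := z + z - 9: 2*t + 7*z <= -4 <==> (cnt != 3 ==> 4*t + 6*z < cnt - 4)
Answer: WP = 2*t + 7*z <= -4 <==> (cnt != 3 ==> 4*t + 6*z < cnt - 4)


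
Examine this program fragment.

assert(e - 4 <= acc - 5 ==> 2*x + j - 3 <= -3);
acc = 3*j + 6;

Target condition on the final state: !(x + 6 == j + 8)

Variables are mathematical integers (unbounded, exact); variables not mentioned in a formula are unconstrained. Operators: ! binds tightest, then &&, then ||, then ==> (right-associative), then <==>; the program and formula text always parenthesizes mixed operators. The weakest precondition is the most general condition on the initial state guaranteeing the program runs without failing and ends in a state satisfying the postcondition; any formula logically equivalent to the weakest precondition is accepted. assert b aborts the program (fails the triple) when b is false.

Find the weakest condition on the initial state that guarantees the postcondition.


Working backward. After the program, the postcondition !(x + 6 == j + 8) must hold; in canonical form it is !(x == j + 2).
Before acc := 3*j + 6: !(x == j + 2)
Before assert e - 4 <= acc - 5 ==> 2*x + j - 3 <= -3: (e <= acc - 1 ==> j + 2*x <= 0) && (!(x == j + 2))
Answer: WP = (e <= acc - 1 ==> j + 2*x <= 0) && (!(x == j + 2))


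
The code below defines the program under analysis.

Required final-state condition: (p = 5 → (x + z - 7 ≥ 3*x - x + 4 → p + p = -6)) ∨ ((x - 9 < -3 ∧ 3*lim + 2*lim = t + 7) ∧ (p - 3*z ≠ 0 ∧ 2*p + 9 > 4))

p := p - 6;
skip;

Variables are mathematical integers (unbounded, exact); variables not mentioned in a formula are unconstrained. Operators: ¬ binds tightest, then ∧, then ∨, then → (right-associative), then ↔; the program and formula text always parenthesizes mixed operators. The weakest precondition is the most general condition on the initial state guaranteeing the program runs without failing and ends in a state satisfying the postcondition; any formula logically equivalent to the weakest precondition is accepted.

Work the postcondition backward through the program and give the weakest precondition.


Working backward. After the program, the postcondition (p = 5 → (x + z - 7 ≥ 3*x - x + 4 → p + p = -6)) ∨ ((x - 9 < -3 ∧ 3*lim + 2*lim = t + 7) ∧ (p - 3*z ≠ 0 ∧ 2*p + 9 > 4)) must hold; in canonical form it is (p = 5 → (z ≥ x + 11 → 2*p = -6)) ∨ (x < 6 ∧ 5*lim = t + 7 ∧ p ≠ 3*z ∧ 2*p > -5).
Before skip: (p = 5 → (z ≥ x + 11 → 2*p = -6)) ∨ (x < 6 ∧ 5*lim = t + 7 ∧ p ≠ 3*z ∧ 2*p > -5)
Before p := p - 6: (p = 11 → (z ≥ x + 11 → 2*p = 6)) ∨ (x < 6 ∧ 5*lim = t + 7 ∧ p ≠ 3*z + 6 ∧ 2*p > 7)
Answer: WP = (p = 11 → (z ≥ x + 11 → 2*p = 6)) ∨ (x < 6 ∧ 5*lim = t + 7 ∧ p ≠ 3*z + 6 ∧ 2*p > 7)


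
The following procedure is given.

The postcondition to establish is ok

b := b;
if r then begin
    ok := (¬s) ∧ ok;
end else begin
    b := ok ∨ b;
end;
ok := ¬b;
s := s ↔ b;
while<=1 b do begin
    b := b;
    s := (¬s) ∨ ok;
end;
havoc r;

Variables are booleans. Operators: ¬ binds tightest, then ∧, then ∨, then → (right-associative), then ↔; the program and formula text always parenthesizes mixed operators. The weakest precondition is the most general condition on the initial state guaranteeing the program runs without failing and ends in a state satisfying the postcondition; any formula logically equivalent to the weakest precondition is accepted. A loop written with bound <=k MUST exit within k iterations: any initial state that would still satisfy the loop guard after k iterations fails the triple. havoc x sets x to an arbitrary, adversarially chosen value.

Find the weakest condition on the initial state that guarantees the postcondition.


Working backward. After the program, ok must hold.
Before havoc r: ok
Before the loop (bound <=1), unroll the exhaustion recursion (WP_0 = exit-now case; WP_j = one more guarded iteration, up to j = 1):
  WP_0: (¬b) ∧ ok
  WP_1: (b → ((¬b) ∧ ok)) ∧ ((¬b) → ok)
So before the loop: (b → ((¬b) ∧ ok)) ∧ ((¬b) → ok)
Before s := s ↔ b: (b → ((¬b) ∧ ok)) ∧ ((¬b) → ok)
Before ok := ¬b: b → (¬b)
Then branch requires b → (¬b); else branch requires (ok ∨ b) → (¬(ok ∨ b)).
Before the if: (r → (b → (¬b))) ∧ ((¬r) → ((ok ∨ b) → (¬(ok ∨ b))))
Before b := b: (r → (b → (¬b))) ∧ ((¬r) → ((ok ∨ b) → (¬(ok ∨ b))))
Answer: WP = (r → (b → (¬b))) ∧ ((¬r) → ((ok ∨ b) → (¬(ok ∨ b))))


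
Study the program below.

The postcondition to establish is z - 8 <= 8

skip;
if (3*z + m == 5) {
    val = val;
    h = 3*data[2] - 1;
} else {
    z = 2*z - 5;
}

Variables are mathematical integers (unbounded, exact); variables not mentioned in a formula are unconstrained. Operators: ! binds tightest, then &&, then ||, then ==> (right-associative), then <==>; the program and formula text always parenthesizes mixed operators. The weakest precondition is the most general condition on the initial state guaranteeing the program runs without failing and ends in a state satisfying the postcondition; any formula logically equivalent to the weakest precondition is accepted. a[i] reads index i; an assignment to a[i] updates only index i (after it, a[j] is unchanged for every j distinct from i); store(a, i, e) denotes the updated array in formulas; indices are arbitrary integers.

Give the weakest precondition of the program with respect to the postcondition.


Working backward. After the program, the postcondition z - 8 <= 8 must hold; in canonical form it is z <= 16.
Then branch requires z <= 16; else branch requires 2*z <= 21.
Before the if: (m + 3*z == 5 ==> z <= 16) && ((!(m + 3*z == 5)) ==> 2*z <= 21)
Before skip: (m + 3*z == 5 ==> z <= 16) && ((!(m + 3*z == 5)) ==> 2*z <= 21)
Answer: WP = (m + 3*z == 5 ==> z <= 16) && ((!(m + 3*z == 5)) ==> 2*z <= 21)


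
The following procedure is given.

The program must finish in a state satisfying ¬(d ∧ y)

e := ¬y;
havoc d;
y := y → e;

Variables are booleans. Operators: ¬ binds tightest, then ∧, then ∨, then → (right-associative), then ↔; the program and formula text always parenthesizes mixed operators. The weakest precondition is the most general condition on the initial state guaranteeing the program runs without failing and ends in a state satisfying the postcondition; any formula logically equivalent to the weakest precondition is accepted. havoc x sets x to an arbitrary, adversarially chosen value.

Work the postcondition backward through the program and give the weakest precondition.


Working backward. After the program, ¬(d ∧ y) must hold.
Before y := y → e: ¬(d ∧ (y → e))
Before havoc d: ¬(y → e)
Before e := ¬y: ¬(y → (¬y))
Answer: WP = ¬(y → (¬y))


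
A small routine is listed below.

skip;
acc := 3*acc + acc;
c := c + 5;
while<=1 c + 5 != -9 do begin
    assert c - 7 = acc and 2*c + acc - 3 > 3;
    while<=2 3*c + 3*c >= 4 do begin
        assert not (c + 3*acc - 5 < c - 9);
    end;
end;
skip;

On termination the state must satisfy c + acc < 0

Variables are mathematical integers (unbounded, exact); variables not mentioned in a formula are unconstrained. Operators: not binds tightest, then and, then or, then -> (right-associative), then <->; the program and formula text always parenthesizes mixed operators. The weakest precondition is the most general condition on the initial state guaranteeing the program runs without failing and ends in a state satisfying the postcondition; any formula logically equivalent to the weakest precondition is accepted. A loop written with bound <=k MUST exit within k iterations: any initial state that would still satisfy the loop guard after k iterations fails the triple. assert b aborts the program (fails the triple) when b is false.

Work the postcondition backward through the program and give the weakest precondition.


Working backward. After the program, the postcondition c + acc < 0 must hold; in canonical form it is acc + c < 0.
Before skip: acc + c < 0
Before the loop (bound <=1), unroll the exhaustion recursion (WP_0 = exit-now case; WP_j = one more guarded iteration, up to j = 1):
  WP_0: (not (c != -14)) and acc + c < 0
  WP_1: (c != -14 -> (c = acc + 7 and acc + 2*c > 6 and (6*c >= 4 -> ((not (3*acc < -4)) and (6*c >= 4 -> ((not (3*acc < -4)) and (not (6*c >= 4)) and (not (c != -14)) and acc + c < 0)) and ((not (6*c >= 4)) -> ((not (c != -14)) and acc + c < 0)))) and ((not (6*c >= 4)) -> ((not (c != -14)) and acc + c < 0)))) and ((not (c != -14)) -> acc + c < 0)
So before the loop: (c != -14 -> (c = acc + 7 and acc + 2*c > 6 and (6*c >= 4 -> ((not (3*acc < -4)) and (6*c >= 4 -> ((not (3*acc < -4)) and (not (6*c >= 4)) and (not (c != -14)) and acc + c < 0)) and ((not (6*c >= 4)) -> ((not (c != -14)) and acc + c < 0)))) and ((not (6*c >= 4)) -> ((not (c != -14)) and acc + c < 0)))) and ((not (c != -14)) -> acc + c < 0)
Before c := c + 5: (c != -19 -> (c = acc + 2 and acc + 2*c > -4 and (6*c >= -26 -> ((not (3*acc < -4)) and (6*c >= -26 -> ((not (3*acc < -4)) and (not (6*c >= -26)) and (not (c != -19)) and acc + c < -5)) and ((not (6*c >= -26)) -> ((not (c != -19)) and acc + c < -5)))) and ((not (6*c >= -26)) -> ((not (c != -19)) and acc + c < -5)))) and ((not (c != -19)) -> acc + c < -5)
Before acc := 3*acc + acc: (c != -19 -> (c = 4*acc + 2 and 4*acc + 2*c > -4 and (6*c >= -26 -> ((not (12*acc < -4)) and (6*c >= -26 -> ((not (12*acc < -4)) and (not (6*c >= -26)) and (not (c != -19)) and 4*acc + c < -5)) and ((not (6*c >= -26)) -> ((not (c != -19)) and 4*acc + c < -5)))) and ((not (6*c >= -26)) -> ((not (c != -19)) and 4*acc + c < -5)))) and ((not (c != -19)) -> 4*acc + c < -5)
Before skip: (c != -19 -> (c = 4*acc + 2 and 4*acc + 2*c > -4 and (6*c >= -26 -> ((not (12*acc < -4)) and (6*c >= -26 -> ((not (12*acc < -4)) and (not (6*c >= -26)) and (not (c != -19)) and 4*acc + c < -5)) and ((not (6*c >= -26)) -> ((not (c != -19)) and 4*acc + c < -5)))) and ((not (6*c >= -26)) -> ((not (c != -19)) and 4*acc + c < -5)))) and ((not (c != -19)) -> 4*acc + c < -5)
Answer: WP = (c != -19 -> (c = 4*acc + 2 and 4*acc + 2*c > -4 and (6*c >= -26 -> ((not (12*acc < -4)) and (6*c >= -26 -> ((not (12*acc < -4)) and (not (6*c >= -26)) and (not (c != -19)) and 4*acc + c < -5)) and ((not (6*c >= -26)) -> ((not (c != -19)) and 4*acc + c < -5)))) and ((not (6*c >= -26)) -> ((not (c != -19)) and 4*acc + c < -5)))) and ((not (c != -19)) -> 4*acc + c < -5)


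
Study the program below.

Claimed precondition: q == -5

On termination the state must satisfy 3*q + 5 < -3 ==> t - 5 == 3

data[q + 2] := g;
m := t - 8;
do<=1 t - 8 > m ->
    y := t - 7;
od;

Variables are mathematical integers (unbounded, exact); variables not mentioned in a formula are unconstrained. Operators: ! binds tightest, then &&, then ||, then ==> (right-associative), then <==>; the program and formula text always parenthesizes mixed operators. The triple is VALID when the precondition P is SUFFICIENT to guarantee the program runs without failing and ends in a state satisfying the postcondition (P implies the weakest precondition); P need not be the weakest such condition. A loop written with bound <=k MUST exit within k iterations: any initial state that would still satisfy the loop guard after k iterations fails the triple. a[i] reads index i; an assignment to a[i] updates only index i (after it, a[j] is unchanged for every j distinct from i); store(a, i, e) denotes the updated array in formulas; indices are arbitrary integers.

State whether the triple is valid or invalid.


Working backward. After the program, the postcondition 3*q + 5 < -3 ==> t - 5 == 3 must hold; in canonical form it is 3*q < -8 ==> t == 8.
Before the loop (bound <=1), unroll the exhaustion recursion (WP_0 = exit-now case; WP_j = one more guarded iteration, up to j = 1):
  WP_0: (!(t > m + 8)) && (3*q < -8 ==> t == 8)
  WP_1: (t > m + 8 ==> ((!(t > m + 8)) && (3*q < -8 ==> t == 8))) && ((!(t > m + 8)) ==> (3*q < -8 ==> t == 8))
So before the loop: (t > m + 8 ==> ((!(t > m + 8)) && (3*q < -8 ==> t == 8))) && ((!(t > m + 8)) ==> (3*q < -8 ==> t == 8))
Before m := t - 8: 3*q < -8 ==> t == 8
Before data[q + 2] := g: 3*q < -8 ==> t == 8
The weakest precondition is 3*q < -8 ==> t == 8.
Check whether q == -5 implies it.
Countermodel: at the initial state q = -5, t = 9, the precondition holds but the weakest precondition fails.
Answer: invalid


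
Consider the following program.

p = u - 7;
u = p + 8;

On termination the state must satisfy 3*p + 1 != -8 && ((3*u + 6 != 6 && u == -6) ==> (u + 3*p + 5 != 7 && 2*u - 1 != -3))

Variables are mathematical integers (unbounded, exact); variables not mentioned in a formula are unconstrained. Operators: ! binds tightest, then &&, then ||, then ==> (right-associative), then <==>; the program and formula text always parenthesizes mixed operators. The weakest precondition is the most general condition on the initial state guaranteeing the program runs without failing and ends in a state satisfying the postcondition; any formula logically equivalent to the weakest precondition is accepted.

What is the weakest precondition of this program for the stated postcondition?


Working backward. After the program, the postcondition 3*p + 1 != -8 && ((3*u + 6 != 6 && u == -6) ==> (u + 3*p + 5 != 7 && 2*u - 1 != -3)) must hold; in canonical form it is 3*p != -9 && ((3*u != 0 && u == -6) ==> (3*p + u != 2 && 2*u != -2)).
Before u := p + 8: 3*p != -9 && ((3*p != -24 && p == -14) ==> (4*p != -6 && 2*p != -18))
Before p := u - 7: 3*u != 12 && ((3*u != -3 && u == -7) ==> (4*u != 22 && 2*u != -4))
Answer: WP = 3*u != 12 && ((3*u != -3 && u == -7) ==> (4*u != 22 && 2*u != -4))


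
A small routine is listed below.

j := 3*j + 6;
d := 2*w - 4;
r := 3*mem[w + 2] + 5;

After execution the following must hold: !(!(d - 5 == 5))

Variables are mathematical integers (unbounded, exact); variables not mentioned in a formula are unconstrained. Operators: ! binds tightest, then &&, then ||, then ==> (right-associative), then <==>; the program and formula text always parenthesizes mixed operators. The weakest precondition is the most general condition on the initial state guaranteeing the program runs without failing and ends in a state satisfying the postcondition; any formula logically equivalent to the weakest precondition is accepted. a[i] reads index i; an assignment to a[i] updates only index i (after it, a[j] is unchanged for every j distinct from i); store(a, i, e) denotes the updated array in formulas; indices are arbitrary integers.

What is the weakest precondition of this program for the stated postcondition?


Working backward. After the program, the postcondition !(!(d - 5 == 5)) must hold; in canonical form it is d == 10.
Before r := 3*mem[w + 2] + 5: d == 10
Before d := 2*w - 4: 2*w == 14
Before j := 3*j + 6: 2*w == 14
Answer: WP = 2*w == 14


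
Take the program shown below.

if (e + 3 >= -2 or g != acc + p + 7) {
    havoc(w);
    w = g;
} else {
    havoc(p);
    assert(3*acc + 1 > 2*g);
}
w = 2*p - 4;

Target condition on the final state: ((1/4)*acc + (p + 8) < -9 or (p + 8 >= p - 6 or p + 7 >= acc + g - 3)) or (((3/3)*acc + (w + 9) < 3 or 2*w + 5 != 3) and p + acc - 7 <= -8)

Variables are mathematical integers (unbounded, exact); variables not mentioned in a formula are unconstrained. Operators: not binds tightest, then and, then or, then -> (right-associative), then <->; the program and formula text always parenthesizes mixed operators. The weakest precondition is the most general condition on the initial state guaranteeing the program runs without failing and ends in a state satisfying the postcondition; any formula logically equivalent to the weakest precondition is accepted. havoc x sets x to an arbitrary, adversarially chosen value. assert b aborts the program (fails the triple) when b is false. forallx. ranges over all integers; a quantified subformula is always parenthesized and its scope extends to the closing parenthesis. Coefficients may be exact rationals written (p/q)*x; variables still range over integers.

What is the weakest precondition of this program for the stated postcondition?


Working backward. After the program, the postcondition ((1/4)*acc + (p + 8) < -9 or (p + 8 >= p - 6 or p + 7 >= acc + g - 3)) or (((3/3)*acc + (w + 9) < 3 or 2*w + 5 != 3) and p + acc - 7 <= -8) must hold; in canonical form it is true.
Before w := 2*p - 4: true
Then branch requires true; else branch requires 3*acc > 2*g - 1.
Before the if: (not (e >= -5 or g != acc + p + 7)) -> 3*acc > 2*g - 1
Answer: WP = (not (e >= -5 or g != acc + p + 7)) -> 3*acc > 2*g - 1
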